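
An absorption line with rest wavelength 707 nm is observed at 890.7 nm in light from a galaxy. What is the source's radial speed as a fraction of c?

0.227c

λ'/λ₀ = 1.2598 > 1 (redshift), so the source is receding.
λ'/λ₀ = √((1 + β)/(1 − β)) for a receding source ⇒ β = (r² − 1)/(r² + 1) with r = λ'/λ₀.
β = (1.5872 − 1)/(1.5872 + 1) ≈ 0.227.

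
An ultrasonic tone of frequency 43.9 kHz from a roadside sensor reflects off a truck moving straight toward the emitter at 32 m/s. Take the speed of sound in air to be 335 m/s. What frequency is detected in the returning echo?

53.2 kHz

At the truck (a moving observer), f₁ = f₀ · (v + u)/v = 43.9 × 367/335 ≈ 48.1 kHz.
On reflection it acts as a source moving toward the stationary detector: f₂ = f₁ · v/(v − u) = 48.1 × 335/303 ≈ 53.2 kHz.
Equivalently f₂ = f₀ · (v + u)/(v − u).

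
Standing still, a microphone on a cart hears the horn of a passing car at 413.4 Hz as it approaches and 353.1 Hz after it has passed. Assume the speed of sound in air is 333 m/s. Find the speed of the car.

26 m/s

f₁/f₂ = (v + v_s)/(v − v_s), so v_s = v · (f₁ − f₂)/(f₁ + f₂).
v_s = 333 × (413.4 − 353.1)/(413.4 + 353.1) = 333 × 60.3/766.5 ≈ 26 m/s.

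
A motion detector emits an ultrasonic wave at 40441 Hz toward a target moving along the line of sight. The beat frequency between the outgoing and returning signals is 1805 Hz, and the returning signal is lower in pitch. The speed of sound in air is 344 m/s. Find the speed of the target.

7.9 m/s

Double Doppler shift off a moving reflector: f₂ = f₀ · (v + u)/(v − u) (u > 0 toward emitter).
Returning signal is lower, so f₂ = f₀ − Δf = 40441 − 1805 = 38636 Hz.
Rearranging, u = v · (f₂ − f₀)/(f₂ + f₀) = 344 × -1805/79077 ≈ -7.9 m/s.
So the target is moving at 7.9 m/s away from the emitter.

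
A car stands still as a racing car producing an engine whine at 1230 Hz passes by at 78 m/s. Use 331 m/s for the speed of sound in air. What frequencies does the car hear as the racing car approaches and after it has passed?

1609 Hz approaching; 995 Hz receding

Approaching: f₁ = f · v/(v − v_s) = 1230 × 331/253 ≈ 1609 Hz.
Receding: f₂ = f · v/(v + v_s) = 1230 × 331/409 ≈ 995 Hz.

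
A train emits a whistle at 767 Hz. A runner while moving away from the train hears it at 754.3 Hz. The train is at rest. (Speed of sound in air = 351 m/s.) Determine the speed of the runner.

f' = f · (v − v_o)/v ⇒ v_o = v · |f'/f − 1|.
v_o = 351 × |754.3/767 − 1| = 351 × 0.01656 ≈ 5.8 m/s.

5.8 m/s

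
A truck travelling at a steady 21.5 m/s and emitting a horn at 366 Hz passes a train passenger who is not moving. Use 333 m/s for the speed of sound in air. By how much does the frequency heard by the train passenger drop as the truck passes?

Approaching: f₁ = f · v/(v − v_s) = 366 × 333/311.5 ≈ 391.3 Hz.
Receding: f₂ = f · v/(v + v_s) = 366 × 333/354.5 ≈ 343.8 Hz.
Drop: f₁ − f₂ = 2f·v·v_s/(v² − v_s²) = 2 × 366 × 333 × 21.5/(333² − 21.5²) ≈ 47.5 Hz.

47.5 Hz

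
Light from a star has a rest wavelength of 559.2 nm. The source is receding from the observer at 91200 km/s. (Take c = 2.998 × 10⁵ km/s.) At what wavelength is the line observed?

765.6 nm

β = v/c = 91200/299800 = 0.3042.
Relativistic Doppler for wavelength: λ' = λ₀ · √((1 + β)/(1 − β)).
λ' = 559.2 × √(1.3042/0.6958) = 559.2 × 1.36909 ≈ 765.6 nm.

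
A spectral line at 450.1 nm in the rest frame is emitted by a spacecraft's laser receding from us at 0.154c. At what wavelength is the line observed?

Relativistic Doppler for wavelength: λ' = λ₀ · √((1 + β)/(1 − β)).
λ' = 450.1 × √(1.1540/0.8460) = 450.1 × 1.16793 ≈ 525.7 nm.

525.7 nm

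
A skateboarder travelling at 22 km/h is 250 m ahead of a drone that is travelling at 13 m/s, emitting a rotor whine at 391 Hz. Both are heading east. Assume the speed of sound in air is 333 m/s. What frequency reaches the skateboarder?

399 Hz

22 km/h = 6.111 m/s.
The skateboarder is ahead, so the drone is moving toward it while the skateboarder is moving away from the drone.
Both move, so f' = f · (v − v_o)/(v − v_s).
f' = 391 × (333 − 6.111)/(333 − 13) = 391 × 326.89/320 ≈ 399 Hz.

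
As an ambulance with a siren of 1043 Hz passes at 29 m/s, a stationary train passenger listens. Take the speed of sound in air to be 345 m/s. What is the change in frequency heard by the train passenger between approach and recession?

Approaching: f₁ = f · v/(v − v_s) = 1043 × 345/316 ≈ 1139 Hz.
Receding: f₂ = f · v/(v + v_s) = 1043 × 345/374 ≈ 962 Hz.
Drop: f₁ − f₂ = 2f·v·v_s/(v² − v_s²) = 2 × 1043 × 345 × 29/(345² − 29²) ≈ 177 Hz.

177 Hz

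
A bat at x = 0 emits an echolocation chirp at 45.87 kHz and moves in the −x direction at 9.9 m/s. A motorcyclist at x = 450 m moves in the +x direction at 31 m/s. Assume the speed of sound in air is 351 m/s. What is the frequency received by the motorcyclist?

40.7 kHz

The observer lies on the +x side, so the source is heading away from the observer and the observer is heading away from the source.
Both move, so f' = f · (v − v_o)/(v + v_s).
f' = 45.87 × (351 − 31)/(351 + 9.9) = 45.87 × 320/360.9 ≈ 40.7 kHz.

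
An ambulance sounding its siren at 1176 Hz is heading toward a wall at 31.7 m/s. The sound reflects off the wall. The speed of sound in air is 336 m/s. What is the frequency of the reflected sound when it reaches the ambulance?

The wall receives the sound from a moving source: f₁ = f₀ · v/(v − v_e) = 1176 × 336/304.3 ≈ 1299 Hz.
On the return leg the ambulance is a moving observer: f₂ = f₁ · (v + v_e)/v = 1299 × 367.7/336 ≈ 1421 Hz.
Equivalently f₂ = f₀ · (v + v_e)/(v − v_e).

1421 Hz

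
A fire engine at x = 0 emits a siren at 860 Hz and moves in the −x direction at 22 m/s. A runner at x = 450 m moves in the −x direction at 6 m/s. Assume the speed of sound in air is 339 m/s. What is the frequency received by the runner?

822 Hz

The observer lies on the +x side, so the source is heading away from the observer and the observer is heading toward the source.
With source receding and observer approaching, f' = f · (v + v_o)/(v + v_s).
f' = 860 × (339 + 6)/(339 + 22) = 860 × 345/361 ≈ 822 Hz.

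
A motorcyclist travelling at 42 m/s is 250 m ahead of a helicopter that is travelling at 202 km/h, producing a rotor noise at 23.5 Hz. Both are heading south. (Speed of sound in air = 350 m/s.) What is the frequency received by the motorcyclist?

24.6 Hz

202 km/h = 56.11 m/s.
The motorcyclist is ahead, so the helicopter is moving toward it while the motorcyclist is moving away from the helicopter.
Both move, so f' = f · (v − v_o)/(v − v_s).
f' = 23.5 × (350 − 42)/(350 − 56.11) = 23.5 × 308/293.89 ≈ 24.6 Hz.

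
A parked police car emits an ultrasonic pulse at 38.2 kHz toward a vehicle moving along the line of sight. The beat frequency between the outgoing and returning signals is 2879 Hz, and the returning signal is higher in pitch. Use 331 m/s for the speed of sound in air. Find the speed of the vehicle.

12.0 m/s

Double Doppler shift off a moving reflector: f₂ = f₀ · (v + u)/(v − u) (u > 0 toward emitter).
Returning signal is higher, so f₂ = f₀ + Δf = 38200 + 2879 = 41079 Hz.
Rearranging, u = v · (f₂ − f₀)/(f₂ + f₀) = 331 × 2879/79279 ≈ 12.0 m/s.
So the vehicle is moving at 12.0 m/s toward the emitter.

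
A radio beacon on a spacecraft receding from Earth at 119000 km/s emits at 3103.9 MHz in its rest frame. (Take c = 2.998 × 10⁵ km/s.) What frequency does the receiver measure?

2039.4 MHz

β = v/c = 119000/299800 = 0.3969.
Relativistic Doppler for frequency: f' = f₀ · √((1 − β)/(1 + β)).
f' = 3103.9 × √(0.6031/1.3969) = 3103.9 × 0.65705 ≈ 2039.4 MHz.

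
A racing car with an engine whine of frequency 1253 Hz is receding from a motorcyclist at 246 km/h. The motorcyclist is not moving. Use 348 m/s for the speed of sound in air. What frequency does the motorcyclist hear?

246 km/h = 68.33 m/s.
Moving source, stationary observer: f' = f · v/(v + v_s) since the source is receding.
f' = 1253 × 348/(348 + 68.33) = 1253 × 348/416.3 ≈ 1047 Hz.

1047 Hz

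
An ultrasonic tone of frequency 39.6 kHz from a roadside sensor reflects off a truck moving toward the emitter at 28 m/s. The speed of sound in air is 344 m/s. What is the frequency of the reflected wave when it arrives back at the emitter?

46.6 kHz

At the truck (a moving observer), f₁ = f₀ · (v + u)/v = 39.6 × 372/344 ≈ 42.8 kHz.
On reflection it acts as a source moving toward the stationary detector: f₂ = f₁ · v/(v − u) = 42.8 × 344/316 ≈ 46.6 kHz.
Equivalently f₂ = f₀ · (v + u)/(v − u).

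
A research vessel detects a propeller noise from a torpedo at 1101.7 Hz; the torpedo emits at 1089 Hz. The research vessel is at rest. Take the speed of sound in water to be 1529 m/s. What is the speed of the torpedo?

f' > f, so the torpedo is approaching.
f' = f · v/(v − v_s) ⇒ v_s = v · |1 − f/f'|.
v_s = 1529 × |1 − 1089/1101.7| = 1529 × 0.01153 ≈ 17.6 m/s.

17.6 m/s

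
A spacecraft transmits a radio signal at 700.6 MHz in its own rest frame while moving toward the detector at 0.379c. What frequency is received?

Relativistic Doppler for frequency: f' = f₀ · √((1 + β)/(1 − β)).
f' = 700.6 × √(1.3790/0.6210) = 700.6 × 1.49017 ≈ 1044.0 MHz.

1044.0 MHz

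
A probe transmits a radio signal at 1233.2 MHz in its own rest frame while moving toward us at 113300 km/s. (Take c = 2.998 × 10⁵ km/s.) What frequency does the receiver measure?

1835.4 MHz

β = v/c = 113300/299800 = 0.3779.
Relativistic Doppler for frequency: f' = f₀ · √((1 + β)/(1 − β)).
f' = 1233.2 × √(1.3779/0.6221) = 1233.2 × 1.48829 ≈ 1835.4 MHz.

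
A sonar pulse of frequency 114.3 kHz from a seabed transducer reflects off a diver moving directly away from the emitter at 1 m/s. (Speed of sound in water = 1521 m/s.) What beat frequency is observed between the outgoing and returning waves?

At the diver (a moving observer), f₁ = f₀ · (v − u)/v = 114.3 × 1520/1521 ≈ 114.2249 kHz.
On reflection it acts as a source moving away from the stationary detector: f₂ = f₁ · v/(v + u) = 114.2249 × 1521/1522 ≈ 114.1498 kHz.
Beat frequency (with f₀ = 114300 Hz): |f₂ − f₀| = 2u·f₀/(v + u) = 2 × 1 × 114300/1522 ≈ 150 Hz.

150 Hz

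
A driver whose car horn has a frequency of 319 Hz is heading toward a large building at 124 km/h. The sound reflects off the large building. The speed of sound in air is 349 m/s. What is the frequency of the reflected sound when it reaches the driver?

389 Hz

124 km/h = 34.44 m/s.
The large building receives the sound from a moving source: f₁ = f₀ · v/(v − v_e) = 319 × 349/314.56 ≈ 354 Hz.
On the return leg the driver is a moving observer: f₂ = f₁ · (v + v_e)/v = 354 × 383.44/349 ≈ 389 Hz.
Equivalently f₂ = f₀ · (v + v_e)/(v − v_e).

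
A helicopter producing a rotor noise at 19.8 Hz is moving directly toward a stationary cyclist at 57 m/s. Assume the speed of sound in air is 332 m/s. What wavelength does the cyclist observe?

13.89 m

With the source moving toward a stationary observer, f' = f · v/(v − v_s).
f' = 19.8 × 332/(332 − 57) ≈ 23.9 Hz.
λ' = v/f' = 332/23.904 ≈ 13.89 m.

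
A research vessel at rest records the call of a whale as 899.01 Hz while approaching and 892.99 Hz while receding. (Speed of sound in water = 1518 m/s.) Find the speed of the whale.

f₁/f₂ = (v + v_s)/(v − v_s), so v_s = v · (f₁ − f₂)/(f₁ + f₂).
v_s = 1518 × (899.01 − 892.99)/(899.01 + 892.99) = 1518 × 6.02/1792.00 ≈ 5.1 m/s.

5.1 m/s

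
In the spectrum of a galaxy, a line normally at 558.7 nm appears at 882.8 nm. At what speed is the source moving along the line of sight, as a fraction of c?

0.428

λ'/λ₀ = 1.5801 > 1 (redshift), so the source is receding.
λ'/λ₀ = √((1 + β)/(1 − β)) for a receding source ⇒ β = (r² − 1)/(r² + 1) with r = λ'/λ₀.
β = (2.4967 − 1)/(2.4967 + 1) ≈ 0.428.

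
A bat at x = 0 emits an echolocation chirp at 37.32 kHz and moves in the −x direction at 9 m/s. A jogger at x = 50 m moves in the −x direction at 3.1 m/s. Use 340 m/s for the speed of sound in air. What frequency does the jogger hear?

36.7 kHz

The observer lies on the +x side, so the source is heading away from the observer and the observer is heading toward the source.
With source receding and observer approaching, f' = f · (v + v_o)/(v + v_s).
f' = 37.32 × (340 + 3.1)/(340 + 9) = 37.32 × 343.1/349 ≈ 36.7 kHz.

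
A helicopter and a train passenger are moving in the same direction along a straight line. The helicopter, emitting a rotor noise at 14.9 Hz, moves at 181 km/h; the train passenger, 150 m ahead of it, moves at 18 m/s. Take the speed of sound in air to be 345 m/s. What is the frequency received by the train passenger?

181 km/h = 50.28 m/s.
The train passenger is ahead, so the helicopter is moving toward it while the train passenger is moving away from the helicopter.
General Doppler shift: f' = f · (v − v_o)/(v − v_s).
f' = 14.9 × (345 − 18)/(345 − 50.28) = 14.9 × 327/294.72 ≈ 16.5 Hz.

16.5 Hz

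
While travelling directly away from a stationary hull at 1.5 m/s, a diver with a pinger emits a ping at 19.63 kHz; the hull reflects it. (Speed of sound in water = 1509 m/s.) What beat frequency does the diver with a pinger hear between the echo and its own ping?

39.0 Hz

The hull receives the sound from a moving source: f₁ = f₀ · v/(v + v_e) = 19.63 × 1509/1510.5 ≈ 19.6105 kHz.
On the return leg the diver with a pinger is a moving observer: f₂ = f₁ · (v − v_e)/v = 19.6105 × 1507.5/1509 ≈ 19.5910 kHz.
Equivalently f₂ = f₀ · (v − v_e)/(v + v_e).
Beat against the emitted tone (with f₀ = 19630 Hz): |f₂ − f₀| = 2v_e·f₀/(v + v_e) = 2 × 1.5 × 19630/1510.5 ≈ 39.0 Hz.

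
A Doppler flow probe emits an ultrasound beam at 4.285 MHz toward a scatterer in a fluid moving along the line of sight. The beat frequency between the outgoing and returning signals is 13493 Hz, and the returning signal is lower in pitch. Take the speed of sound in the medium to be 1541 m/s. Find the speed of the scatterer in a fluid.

2.43 m/s

Double Doppler shift off a moving reflector: f₂ = f₀ · (v + u)/(v − u) (u > 0 toward emitter).
Returning signal is lower, so f₂ = f₀ − Δf = 4285000 − 13493 = 4271507 Hz.
Rearranging, u = v · (f₂ − f₀)/(f₂ + f₀) = 1541 × -13493/8556507 ≈ -2.43 m/s.
So the scatterer in a fluid is moving at 2.43 m/s away from the emitter.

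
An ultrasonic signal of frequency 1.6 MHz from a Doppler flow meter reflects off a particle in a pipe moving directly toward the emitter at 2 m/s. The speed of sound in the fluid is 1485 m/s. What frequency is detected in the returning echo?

The particle in a pipe first receives the wave as a moving observer: f₁ = f₀ · (v + u)/v = 1.6 × (1485 + 2)/1485 ≈ 1.6022 MHz.
The reflection then acts as a moving source: f₂ = f₁ · v/(v − u) ≈ 1.6043 MHz.
Equivalently f₂ = f₀ · (v + u)/(v − u).

1.6043 MHz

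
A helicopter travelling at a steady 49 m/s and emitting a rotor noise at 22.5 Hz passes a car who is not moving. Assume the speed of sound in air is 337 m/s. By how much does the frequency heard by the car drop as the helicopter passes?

6.68 Hz

Approaching: f₁ = f · v/(v − v_s) = 22.5 × 337/288 ≈ 26.33 Hz.
Receding: f₂ = f · v/(v + v_s) = 22.5 × 337/386 ≈ 19.64 Hz.
Drop: f₁ − f₂ = 2f·v·v_s/(v² − v_s²) = 2 × 22.5 × 337 × 49/(337² − 49²) ≈ 6.68 Hz.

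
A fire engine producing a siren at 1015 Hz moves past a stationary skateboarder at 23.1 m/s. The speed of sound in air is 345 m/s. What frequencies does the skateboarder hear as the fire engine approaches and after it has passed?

1088 Hz approaching; 951 Hz receding

Approaching: f₁ = f · v/(v − v_s) = 1015 × 345/321.9 ≈ 1088 Hz.
Receding: f₂ = f · v/(v + v_s) = 1015 × 345/368.1 ≈ 951 Hz.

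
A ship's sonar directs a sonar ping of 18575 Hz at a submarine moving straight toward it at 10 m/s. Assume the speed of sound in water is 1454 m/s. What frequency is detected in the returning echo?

18832 Hz

At the submarine (a moving observer), f₁ = f₀ · (v + u)/v = 18575 × 1464/1454 ≈ 18703 Hz.
On reflection it acts as a source moving toward the stationary detector: f₂ = f₁ · v/(v − u) = 18703 × 1454/1444 ≈ 18832 Hz.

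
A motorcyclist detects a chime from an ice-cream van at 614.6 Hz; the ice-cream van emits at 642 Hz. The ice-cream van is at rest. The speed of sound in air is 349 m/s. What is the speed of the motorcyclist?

f' < f, so the motorcyclist is receding.
f' = f · (v − v_o)/v ⇒ v_o = v · |f'/f − 1|.
v_o = 349 × |614.6/642 − 1| = 349 × 0.04268 ≈ 14.9 m/s.

14.9 m/s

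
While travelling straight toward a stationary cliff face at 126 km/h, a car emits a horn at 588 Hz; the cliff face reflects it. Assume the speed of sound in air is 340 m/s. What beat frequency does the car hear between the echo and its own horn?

135 Hz

126 km/h = 35 m/s.
The cliff face receives the sound from a moving source: f₁ = f₀ · v/(v − v_e) = 588 × 340/305 ≈ 655.5 Hz.
On the return leg the car is a moving observer: f₂ = f₁ · (v + v_e)/v = 655.5 × 375/340 ≈ 723.0 Hz.
Equivalently f₂ = f₀ · (v + v_e)/(v − v_e).
Beat against the emitted tone: |f₂ − f₀| = 2v_e·f₀/(v − v_e) = 2 × 35 × 588/305 ≈ 135 Hz.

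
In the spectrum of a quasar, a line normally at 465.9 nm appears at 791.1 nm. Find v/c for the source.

0.485c

λ'/λ₀ = 1.6980 > 1 (redshift), so the source is receding.
λ'/λ₀ = √((1 + β)/(1 − β)) for a receding source ⇒ β = (r² − 1)/(r² + 1) with r = λ'/λ₀.
β = (2.8832 − 1)/(2.8832 + 1) ≈ 0.485.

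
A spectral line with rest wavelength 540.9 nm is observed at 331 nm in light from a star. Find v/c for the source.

λ'/λ₀ = 0.6119 < 1 (blueshift), so the source is approaching.
λ'/λ₀ = √((1 − β)/(1 + β)) for an approaching source ⇒ β = (1 − r²)/(1 + r²) with r = λ'/λ₀.
β = (1 − 0.3745)/(1 + 0.3745) ≈ 0.455.

0.455c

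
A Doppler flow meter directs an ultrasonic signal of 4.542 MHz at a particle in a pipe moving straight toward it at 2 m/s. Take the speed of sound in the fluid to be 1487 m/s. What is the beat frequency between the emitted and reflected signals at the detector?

12234 Hz

The particle in a pipe first receives the wave as a moving observer: f₁ = f₀ · (v + u)/v = 4.542 × (1487 + 2)/1487 ≈ 4.54811 MHz.
On reflection it acts as a source moving toward the stationary detector: f₂ = f₁ · v/(v − u) = 4.54811 × 1487/1485 ≈ 4.55423 MHz.
Equivalently f₂ = f₀ · (v + u)/(v − u).
Beat frequency (with f₀ = 4542000 Hz): |f₂ − f₀| = 2u·f₀/(v − u) = 2 × 2 × 4542000/1485 ≈ 12234 Hz.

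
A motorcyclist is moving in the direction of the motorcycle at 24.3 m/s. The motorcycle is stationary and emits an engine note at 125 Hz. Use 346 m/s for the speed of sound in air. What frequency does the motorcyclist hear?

134 Hz

Moving observer, stationary source: f' = f · (v + v_o)/v.
f' = 125 × (346 + 24.3)/346 = 125 × 370.3/346 ≈ 134 Hz.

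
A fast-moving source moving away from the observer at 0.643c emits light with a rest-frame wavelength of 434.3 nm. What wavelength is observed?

Relativistic Doppler for wavelength: λ' = λ₀ · √((1 + β)/(1 − β)).
λ' = 434.3 × √(1.6430/0.3570) = 434.3 × 2.14528 ≈ 931.7 nm.

931.7 nm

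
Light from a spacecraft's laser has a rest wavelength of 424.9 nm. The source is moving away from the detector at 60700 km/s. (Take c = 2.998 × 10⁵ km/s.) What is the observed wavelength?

521.7 nm

β = v/c = 60700/299800 = 0.2025.
Relativistic Doppler for wavelength: λ' = λ₀ · √((1 + β)/(1 − β)).
λ' = 424.9 × √(1.2025/0.7975) = 424.9 × 1.22790 ≈ 521.7 nm.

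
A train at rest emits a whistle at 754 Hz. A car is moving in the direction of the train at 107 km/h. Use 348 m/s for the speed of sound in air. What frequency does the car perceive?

107 km/h = 29.72 m/s.
Moving observer, stationary source: f' = f · (v + v_o)/v.
f' = 754 × (348 + 29.72)/348 = 754 × 377.72/348 ≈ 818 Hz.

818 Hz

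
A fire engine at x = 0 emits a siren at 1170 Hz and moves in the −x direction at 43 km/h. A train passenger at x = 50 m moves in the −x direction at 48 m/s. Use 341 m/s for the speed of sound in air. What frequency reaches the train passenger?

43 km/h = 11.94 m/s.
The observer lies on the +x side, so the source is heading away from the observer and the observer is heading toward the source.
Both move, so f' = f · (v + v_o)/(v + v_s).
f' = 1170 × (341 + 48)/(341 + 11.94) = 1170 × 389/352.94 ≈ 1290 Hz.

1290 Hz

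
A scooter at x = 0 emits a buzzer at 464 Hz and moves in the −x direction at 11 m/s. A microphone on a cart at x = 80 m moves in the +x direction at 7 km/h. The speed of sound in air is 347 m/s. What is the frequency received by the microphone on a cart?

447 Hz

7 km/h = 1.944 m/s.
The observer lies on the +x side, so the source is heading away from the observer and the observer is heading away from the source.
Both move, so f' = f · (v − v_o)/(v + v_s).
f' = 464 × (347 − 1.944)/(347 + 11) = 464 × 345.06/358 ≈ 447 Hz.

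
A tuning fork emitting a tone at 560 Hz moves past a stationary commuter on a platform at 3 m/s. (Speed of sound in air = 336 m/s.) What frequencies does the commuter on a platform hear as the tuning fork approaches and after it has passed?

565 Hz approaching; 555 Hz receding

Approaching: f₁ = f · v/(v − v_s) = 560 × 336/333 ≈ 565 Hz.
Receding: f₂ = f · v/(v + v_s) = 560 × 336/339 ≈ 555 Hz.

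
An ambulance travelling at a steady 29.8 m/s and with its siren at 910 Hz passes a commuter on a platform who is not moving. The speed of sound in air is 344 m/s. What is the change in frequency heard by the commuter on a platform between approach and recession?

Approaching: f₁ = f · v/(v − v_s) = 910 × 344/314.2 ≈ 996 Hz.
Receding: f₂ = f · v/(v + v_s) = 910 × 344/373.8 ≈ 837 Hz.
Drop: f₁ − f₂ = 2f·v·v_s/(v² − v_s²) = 2 × 910 × 344 × 29.8/(344² − 29.8²) ≈ 159 Hz.

159 Hz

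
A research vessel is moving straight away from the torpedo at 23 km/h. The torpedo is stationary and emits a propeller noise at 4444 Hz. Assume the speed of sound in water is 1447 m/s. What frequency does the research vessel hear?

4424 Hz

23 km/h = 6.389 m/s.
Only the observer moves, away from the source, so f' = f · (v − v_o)/v.
f' = 4444 × (1447 − 6.389)/1447 = 4444 × 1440.6/1447 ≈ 4424 Hz.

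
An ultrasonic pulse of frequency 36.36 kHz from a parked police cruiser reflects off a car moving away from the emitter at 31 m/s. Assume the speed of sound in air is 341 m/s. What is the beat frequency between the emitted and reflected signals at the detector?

6060 Hz

The car first receives the wave as a moving observer: f₁ = f₀ · (v − u)/v = 36.36 × (341 − 31)/341 ≈ 33.05 kHz.
The reflection then acts as a moving source: f₂ = f₁ · v/(v + u) ≈ 30.30 kHz.
Equivalently f₂ = f₀ · (v − u)/(v + u).
Beat frequency (with f₀ = 36360 Hz): |f₂ − f₀| = 2u·f₀/(v + u) = 2 × 31 × 36360/372 ≈ 6060 Hz.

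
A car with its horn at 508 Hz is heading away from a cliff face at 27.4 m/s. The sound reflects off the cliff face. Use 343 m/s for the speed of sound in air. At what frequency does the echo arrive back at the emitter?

The cliff face receives the sound from a moving source: f₁ = f₀ · v/(v + v_e) = 508 × 343/370.4 ≈ 470 Hz.
On the return leg the car is a moving observer: f₂ = f₁ · (v − v_e)/v = 470 × 315.6/343 ≈ 433 Hz.
Equivalently f₂ = f₀ · (v − v_e)/(v + v_e).

433 Hz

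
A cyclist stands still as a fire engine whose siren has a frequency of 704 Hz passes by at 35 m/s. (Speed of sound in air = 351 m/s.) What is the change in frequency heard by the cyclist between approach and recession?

142 Hz

Approaching: f₁ = f · v/(v − v_s) = 704 × 351/316 ≈ 782 Hz.
Receding: f₂ = f · v/(v + v_s) = 704 × 351/386 ≈ 640 Hz.
Drop: f₁ − f₂ = 2f·v·v_s/(v² − v_s²) = 2 × 704 × 351 × 35/(351² − 35²) ≈ 142 Hz.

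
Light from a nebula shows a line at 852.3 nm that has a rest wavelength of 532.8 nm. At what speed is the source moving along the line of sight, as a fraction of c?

λ'/λ₀ = 1.5997 > 1 (redshift), so the source is receding.
λ'/λ₀ = √((1 + β)/(1 − β)) for a receding source ⇒ β = (r² − 1)/(r² + 1) with r = λ'/λ₀.
β = (2.5589 − 1)/(2.5589 + 1) ≈ 0.438.

0.438c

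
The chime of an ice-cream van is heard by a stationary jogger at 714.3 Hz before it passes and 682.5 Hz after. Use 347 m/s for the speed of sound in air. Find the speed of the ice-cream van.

7.9 m/s

f₁/f₂ = (v + v_s)/(v − v_s), so v_s = v · (f₁ − f₂)/(f₁ + f₂).
v_s = 347 × (714.3 − 682.5)/(714.3 + 682.5) = 347 × 31.8/1396.8 ≈ 7.9 m/s.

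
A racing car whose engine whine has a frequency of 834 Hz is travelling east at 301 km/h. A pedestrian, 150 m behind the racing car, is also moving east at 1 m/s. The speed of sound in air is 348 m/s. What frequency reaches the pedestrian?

301 km/h = 83.61 m/s.
The pedestrian is behind, so the racing car is moving away from it while the pedestrian is moving toward the racing car.
With source receding and observer approaching, f' = f · (v + v_o)/(v + v_s).
f' = 834 × (348 + 1)/(348 + 83.61) = 834 × 349/431.61 ≈ 674 Hz.

674 Hz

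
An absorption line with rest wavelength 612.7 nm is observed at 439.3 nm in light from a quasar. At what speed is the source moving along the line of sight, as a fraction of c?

0.321

λ'/λ₀ = 0.7170 < 1 (blueshift), so the source is approaching.
λ'/λ₀ = √((1 − β)/(1 + β)) for an approaching source ⇒ β = (1 − r²)/(1 + r²) with r = λ'/λ₀.
β = (1 − 0.5141)/(1 + 0.5141) ≈ 0.321.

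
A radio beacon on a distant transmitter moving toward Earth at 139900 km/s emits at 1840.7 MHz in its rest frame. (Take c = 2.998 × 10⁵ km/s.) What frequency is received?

3052.4 MHz

β = v/c = 139900/299800 = 0.4666.
Relativistic Doppler for frequency: f' = f₀ · √((1 + β)/(1 − β)).
f' = 1840.7 × √(1.4666/0.5334) = 1840.7 × 1.65827 ≈ 3052.4 MHz.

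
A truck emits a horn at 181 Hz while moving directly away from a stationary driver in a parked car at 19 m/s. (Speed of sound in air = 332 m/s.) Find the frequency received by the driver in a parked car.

Moving source, stationary observer: f' = f · v/(v + v_s) since the source is receding.
f' = 181 × 332/(332 + 19) = 181 × 332/351 ≈ 171 Hz.

171 Hz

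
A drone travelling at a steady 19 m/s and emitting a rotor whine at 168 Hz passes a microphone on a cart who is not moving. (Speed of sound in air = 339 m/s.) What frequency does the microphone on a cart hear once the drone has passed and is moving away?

Receding: f₂ = f · v/(v + v_s) = 168 × 339/358 ≈ 159 Hz.

159 Hz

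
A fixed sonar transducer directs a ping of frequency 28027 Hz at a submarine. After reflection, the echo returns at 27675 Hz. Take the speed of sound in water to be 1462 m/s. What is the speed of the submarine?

9.2 m/s

Double Doppler shift off a moving reflector: f₂ = f₀ · (v + u)/(v − u) (u > 0 toward emitter).
Rearranging, u = v · (f₂ − f₀)/(f₂ + f₀) = 1462 × -352/55702 ≈ -9.2 m/s.
So the submarine is moving at 9.2 m/s away from the emitter.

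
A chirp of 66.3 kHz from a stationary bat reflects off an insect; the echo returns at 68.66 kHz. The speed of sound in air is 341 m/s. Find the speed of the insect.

6.0 m/s

Double Doppler shift off a moving reflector: f₂ = f₀ · (v + u)/(v − u) (u > 0 toward emitter).
Rearranging, u = v · (f₂ − f₀)/(f₂ + f₀) = 341 × 2.36/134.96 ≈ 6.0 m/s.
So the insect is moving at 6.0 m/s toward the emitter.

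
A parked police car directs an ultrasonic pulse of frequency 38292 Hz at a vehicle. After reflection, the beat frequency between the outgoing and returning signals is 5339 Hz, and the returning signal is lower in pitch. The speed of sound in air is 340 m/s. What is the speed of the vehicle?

25 m/s

Double Doppler shift off a moving reflector: f₂ = f₀ · (v + u)/(v − u) (u > 0 toward emitter).
Returning signal is lower, so f₂ = f₀ − Δf = 38292 − 5339 = 32953 Hz.
Rearranging, u = v · (f₂ − f₀)/(f₂ + f₀) = 340 × -5339/71245 ≈ -25 m/s.
So the vehicle is moving at 25 m/s away from the emitter.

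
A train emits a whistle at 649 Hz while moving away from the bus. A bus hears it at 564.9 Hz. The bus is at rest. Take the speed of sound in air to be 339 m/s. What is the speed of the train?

f' = f · v/(v + v_s) ⇒ v_s = v · |1 − f/f'|.
v_s = 339 × |1 − 649/564.9| = 339 × 0.1489 ≈ 50 m/s.

50 m/s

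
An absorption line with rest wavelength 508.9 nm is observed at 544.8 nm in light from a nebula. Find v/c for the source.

0.068c

λ'/λ₀ = 1.0705 > 1 (redshift), so the source is receding.
λ'/λ₀ = √((1 + β)/(1 − β)) for a receding source ⇒ β = (r² − 1)/(r² + 1) with r = λ'/λ₀.
β = (1.1461 − 1)/(1.1461 + 1) ≈ 0.068.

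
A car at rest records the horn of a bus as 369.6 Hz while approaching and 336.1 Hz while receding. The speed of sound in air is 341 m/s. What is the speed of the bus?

16.2 m/s

f₁/f₂ = (v + v_s)/(v − v_s), so v_s = v · (f₁ − f₂)/(f₁ + f₂).
v_s = 341 × (369.6 − 336.1)/(369.6 + 336.1) = 341 × 33.5/705.7 ≈ 16.2 m/s.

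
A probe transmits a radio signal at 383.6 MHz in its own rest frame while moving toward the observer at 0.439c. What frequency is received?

Relativistic Doppler for frequency: f' = f₀ · √((1 + β)/(1 − β)).
f' = 383.6 × √(1.4390/0.5610) = 383.6 × 1.60158 ≈ 614.4 MHz.

614.4 MHz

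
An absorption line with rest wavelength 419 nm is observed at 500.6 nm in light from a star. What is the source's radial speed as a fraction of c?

λ'/λ₀ = 1.1947 > 1 (redshift), so the source is receding.
λ'/λ₀ = √((1 + β)/(1 − β)) for a receding source ⇒ β = (r² − 1)/(r² + 1) with r = λ'/λ₀.
β = (1.4274 − 1)/(1.4274 + 1) ≈ 0.176.

0.176c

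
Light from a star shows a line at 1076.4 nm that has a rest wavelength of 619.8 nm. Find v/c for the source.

λ'/λ₀ = 1.7367 > 1 (redshift), so the source is receding.
λ'/λ₀ = √((1 + β)/(1 − β)) for a receding source ⇒ β = (r² − 1)/(r² + 1) with r = λ'/λ₀.
β = (3.0161 − 1)/(3.0161 + 1) ≈ 0.502.

0.502c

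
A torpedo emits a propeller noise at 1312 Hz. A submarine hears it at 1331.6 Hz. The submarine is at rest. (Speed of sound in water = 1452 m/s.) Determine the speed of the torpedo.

21.4 m/s

f' > f, so the torpedo is approaching.
f' = f · v/(v − v_s) ⇒ v_s = v · |1 − f/f'|.
v_s = 1452 × |1 − 1312/1331.6| = 1452 × 0.01472 ≈ 21.4 m/s.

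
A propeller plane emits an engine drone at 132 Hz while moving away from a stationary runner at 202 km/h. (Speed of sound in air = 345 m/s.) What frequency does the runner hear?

114 Hz

202 km/h = 56.11 m/s.
With the source moving away from a stationary observer, f' = f · v/(v + v_s).
f' = 132 × 345/(345 + 56.11) = 132 × 345/401.1 ≈ 114 Hz.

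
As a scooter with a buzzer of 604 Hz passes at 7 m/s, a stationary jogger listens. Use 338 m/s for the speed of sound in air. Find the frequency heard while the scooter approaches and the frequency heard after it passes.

Approaching: f₁ = f · v/(v − v_s) = 604 × 338/331 ≈ 617 Hz.
Receding: f₂ = f · v/(v + v_s) = 604 × 338/345 ≈ 592 Hz.

617 Hz approaching; 592 Hz receding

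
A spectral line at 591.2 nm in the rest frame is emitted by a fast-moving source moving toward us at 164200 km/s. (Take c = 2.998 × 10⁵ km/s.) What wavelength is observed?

β = v/c = 164200/299800 = 0.5477.
Relativistic Doppler for wavelength: λ' = λ₀ · √((1 − β)/(1 + β)).
λ' = 591.2 × √(0.4523/1.5477) = 591.2 × 0.54059 ≈ 319.6 nm.

319.6 nm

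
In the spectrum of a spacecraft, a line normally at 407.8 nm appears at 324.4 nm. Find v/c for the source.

0.225c

λ'/λ₀ = 0.7955 < 1 (blueshift), so the source is approaching.
λ'/λ₀ = √((1 − β)/(1 + β)) for an approaching source ⇒ β = (1 − r²)/(1 + r²) with r = λ'/λ₀.
β = (1 − 0.6328)/(1 + 0.6328) ≈ 0.225.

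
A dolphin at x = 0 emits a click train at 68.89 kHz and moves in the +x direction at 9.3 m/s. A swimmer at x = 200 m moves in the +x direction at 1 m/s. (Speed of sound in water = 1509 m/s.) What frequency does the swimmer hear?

69.3 kHz

The observer lies on the +x side, so the source is heading toward the observer and the observer is heading away from the source.
General Doppler shift: f' = f · (v − v_o)/(v − v_s).
f' = 68.89 × (1509 − 1)/(1509 − 9.3) = 68.89 × 1508/1499.7 ≈ 69.3 kHz.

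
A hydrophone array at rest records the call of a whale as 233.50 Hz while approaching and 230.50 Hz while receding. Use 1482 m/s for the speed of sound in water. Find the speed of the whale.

f₁/f₂ = (v + v_s)/(v − v_s), so v_s = v · (f₁ − f₂)/(f₁ + f₂).
v_s = 1482 × (233.50 − 230.50)/(233.50 + 230.50) = 1482 × 3.00/464.00 ≈ 9.6 m/s.

9.6 m/s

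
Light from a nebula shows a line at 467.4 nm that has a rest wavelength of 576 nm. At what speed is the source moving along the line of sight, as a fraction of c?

λ'/λ₀ = 0.8115 < 1 (blueshift), so the source is approaching.
λ'/λ₀ = √((1 − β)/(1 + β)) for an approaching source ⇒ β = (1 − r²)/(1 + r²) with r = λ'/λ₀.
β = (1 − 0.6585)/(1 + 0.6585) ≈ 0.206.

0.206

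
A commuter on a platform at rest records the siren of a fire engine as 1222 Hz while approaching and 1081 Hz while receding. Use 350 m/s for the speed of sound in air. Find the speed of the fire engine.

21.4 m/s

f₁/f₂ = (v + v_s)/(v − v_s), so v_s = v · (f₁ − f₂)/(f₁ + f₂).
v_s = 350 × (1222 − 1081)/(1222 + 1081) = 350 × 141/2303 ≈ 21.4 m/s.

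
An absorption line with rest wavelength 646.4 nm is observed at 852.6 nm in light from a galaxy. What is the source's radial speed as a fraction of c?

λ'/λ₀ = 1.3190 > 1 (redshift), so the source is receding.
λ'/λ₀ = √((1 + β)/(1 − β)) for a receding source ⇒ β = (r² − 1)/(r² + 1) with r = λ'/λ₀.
β = (1.7398 − 1)/(1.7398 + 1) ≈ 0.270.

0.270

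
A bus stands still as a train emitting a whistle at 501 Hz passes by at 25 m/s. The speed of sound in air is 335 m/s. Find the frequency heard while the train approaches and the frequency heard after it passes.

Approaching: f₁ = f · v/(v − v_s) = 501 × 335/310 ≈ 541 Hz.
Receding: f₂ = f · v/(v + v_s) = 501 × 335/360 ≈ 466 Hz.

541 Hz approaching; 466 Hz receding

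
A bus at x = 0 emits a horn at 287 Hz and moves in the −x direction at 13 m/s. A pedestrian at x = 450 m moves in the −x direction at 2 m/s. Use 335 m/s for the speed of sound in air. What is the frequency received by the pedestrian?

The observer lies on the +x side, so the source is heading away from the observer and the observer is heading toward the source.
General Doppler shift: f' = f · (v + v_o)/(v + v_s).
f' = 287 × (335 + 2)/(335 + 13) = 287 × 337/348 ≈ 278 Hz.

278 Hz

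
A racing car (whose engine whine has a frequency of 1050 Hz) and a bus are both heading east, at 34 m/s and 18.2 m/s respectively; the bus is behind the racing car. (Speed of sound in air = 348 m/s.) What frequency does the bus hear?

1007 Hz

The bus is behind, so the racing car is moving away from it while the bus is moving toward the racing car.
Both move, so f' = f · (v + v_o)/(v + v_s).
f' = 1050 × (348 + 18.2)/(348 + 34) = 1050 × 366.2/382 ≈ 1007 Hz.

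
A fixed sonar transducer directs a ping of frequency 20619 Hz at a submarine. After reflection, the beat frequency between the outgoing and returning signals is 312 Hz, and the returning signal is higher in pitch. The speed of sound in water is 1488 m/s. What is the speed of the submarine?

11.2 m/s

Double Doppler shift off a moving reflector: f₂ = f₀ · (v + u)/(v − u) (u > 0 toward emitter).
Returning signal is higher, so f₂ = f₀ + Δf = 20619 + 312 = 20931 Hz.
Rearranging, u = v · (f₂ − f₀)/(f₂ + f₀) = 1488 × 312/41550 ≈ 11.2 m/s.
So the submarine is moving at 11.2 m/s toward the emitter.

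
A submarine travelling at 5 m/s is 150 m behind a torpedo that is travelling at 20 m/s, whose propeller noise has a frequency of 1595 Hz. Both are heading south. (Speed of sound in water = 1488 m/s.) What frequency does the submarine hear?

The submarine is behind, so the torpedo is moving away from it while the submarine is moving toward the torpedo.
With source receding and observer approaching, f' = f · (v + v_o)/(v + v_s).
f' = 1595 × (1488 + 5)/(1488 + 20) = 1595 × 1493/1508 ≈ 1579 Hz.

1579 Hz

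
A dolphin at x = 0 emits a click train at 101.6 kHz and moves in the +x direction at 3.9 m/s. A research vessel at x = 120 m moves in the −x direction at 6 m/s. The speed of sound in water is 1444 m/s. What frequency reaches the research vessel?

102.3 kHz

The observer lies on the +x side, so the source is heading toward the observer and the observer is heading toward the source.
General Doppler shift: f' = f · (v + v_o)/(v − v_s).
f' = 101.6 × (1444 + 6)/(1444 − 3.9) = 101.6 × 1450/1440.1 ≈ 102.3 kHz.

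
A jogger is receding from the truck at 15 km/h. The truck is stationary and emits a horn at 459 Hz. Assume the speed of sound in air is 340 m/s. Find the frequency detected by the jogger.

15 km/h = 4.167 m/s.
Moving observer, stationary source: f' = f · (v − v_o)/v.
f' = 459 × (340 − 4.167)/340 = 459 × 335.83/340 ≈ 453 Hz.

453 Hz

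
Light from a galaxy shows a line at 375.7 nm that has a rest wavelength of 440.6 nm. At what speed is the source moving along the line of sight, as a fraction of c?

λ'/λ₀ = 0.8527 < 1 (blueshift), so the source is approaching.
λ'/λ₀ = √((1 − β)/(1 + β)) for an approaching source ⇒ β = (1 − r²)/(1 + r²) with r = λ'/λ₀.
β = (1 − 0.7271)/(1 + 0.7271) ≈ 0.158.

0.158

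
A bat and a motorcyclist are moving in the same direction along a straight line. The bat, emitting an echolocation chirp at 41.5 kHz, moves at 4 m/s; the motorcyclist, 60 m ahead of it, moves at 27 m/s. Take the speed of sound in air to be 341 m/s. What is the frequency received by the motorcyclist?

The motorcyclist is ahead, so the bat is moving toward it while the motorcyclist is moving away from the bat.
General Doppler shift: f' = f · (v − v_o)/(v − v_s).
f' = 41.5 × (341 − 27)/(341 − 4) = 41.5 × 314/337 ≈ 38.7 kHz.

38.7 kHz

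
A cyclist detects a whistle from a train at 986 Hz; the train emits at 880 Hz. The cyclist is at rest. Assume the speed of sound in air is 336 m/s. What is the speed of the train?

36 m/s

f' > f, so the train is approaching.
f' = f · v/(v − v_s) ⇒ v_s = v · |1 − f/f'|.
v_s = 336 × |1 − 880/986| = 336 × 0.1075 ≈ 36 m/s.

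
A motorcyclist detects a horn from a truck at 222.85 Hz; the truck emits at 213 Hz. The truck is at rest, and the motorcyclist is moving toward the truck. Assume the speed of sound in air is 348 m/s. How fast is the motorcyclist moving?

16.1 m/s

f' = f · (v + v_o)/v ⇒ v_o = v · |f'/f − 1|.
v_o = 348 × |222.85/213 − 1| = 348 × 0.04624 ≈ 16.1 m/s.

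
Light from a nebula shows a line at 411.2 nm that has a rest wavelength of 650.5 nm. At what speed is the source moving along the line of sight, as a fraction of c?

0.429

λ'/λ₀ = 0.6321 < 1 (blueshift), so the source is approaching.
λ'/λ₀ = √((1 − β)/(1 + β)) for an approaching source ⇒ β = (1 − r²)/(1 + r²) with r = λ'/λ₀.
β = (1 − 0.3996)/(1 + 0.3996) ≈ 0.429.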